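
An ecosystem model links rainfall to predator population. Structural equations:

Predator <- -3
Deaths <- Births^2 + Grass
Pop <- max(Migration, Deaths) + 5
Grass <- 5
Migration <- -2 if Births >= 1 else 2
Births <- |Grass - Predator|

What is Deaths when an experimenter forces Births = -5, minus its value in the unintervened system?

The intervention breaks the incoming arrows to Births: Births <- |Grass - Predator| no longer applies, and Births = -5.
Deaths = Births^2 + Grass  [with Births=-5, Grass=5]  = 30
Without intervention: Births = |Grass - Predator|  [with Grass=5, Predator=-3]  = 8; Deaths = Births^2 + Grass  [with Births=8, Grass=5]  = 69.
Change = 30 − 69 = -39.

-39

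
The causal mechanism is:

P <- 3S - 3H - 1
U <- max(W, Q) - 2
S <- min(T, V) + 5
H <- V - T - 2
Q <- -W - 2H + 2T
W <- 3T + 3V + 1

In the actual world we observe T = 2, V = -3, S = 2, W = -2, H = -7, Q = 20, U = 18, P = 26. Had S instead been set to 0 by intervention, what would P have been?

The intervention breaks the incoming arrows to S: S <- min(T, V) + 5 no longer applies, and S = 0.
H = V - T - 2  [with V=-3, T=2]  = -7
P = 3S - 3H - 1  [with S=0, H=-7]  = 20

20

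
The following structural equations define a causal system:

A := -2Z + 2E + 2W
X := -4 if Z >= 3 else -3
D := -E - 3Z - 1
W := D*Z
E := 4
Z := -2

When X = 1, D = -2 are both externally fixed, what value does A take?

20

The joint intervention fixes X = 1, D = -2, removing each variable's own equation.
W = D*Z  [with D=-2, Z=-2]  = 4
A = -2Z + 2E + 2W  [with Z=-2, E=4, W=4]  = 20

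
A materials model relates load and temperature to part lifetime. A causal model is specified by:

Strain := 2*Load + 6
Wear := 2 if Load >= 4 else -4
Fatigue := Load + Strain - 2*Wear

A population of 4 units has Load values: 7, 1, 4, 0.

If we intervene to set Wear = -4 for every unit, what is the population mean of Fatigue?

The intervention sets Wear=-4 in all 4 units regardless of Load. Recomputing Fatigue per unit gives 35, 17, 26, 14; average 23.

23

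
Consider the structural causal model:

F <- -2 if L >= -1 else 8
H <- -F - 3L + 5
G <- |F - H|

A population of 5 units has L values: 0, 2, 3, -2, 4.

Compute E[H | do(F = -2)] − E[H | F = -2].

Under do(F=-2), F's equation is replaced by F=-2 for every unit. Per-unit H: 7, 1, -2, 13, -5. Mean = 2.8.
E[H|F=-2] averages over only the 4 units with F=-2 (L = 0, 2, 3, 4): H = 7, 1, -2, -5, mean 0.25.
Difference = 2.8 − 0.25 = 2.55.

2.55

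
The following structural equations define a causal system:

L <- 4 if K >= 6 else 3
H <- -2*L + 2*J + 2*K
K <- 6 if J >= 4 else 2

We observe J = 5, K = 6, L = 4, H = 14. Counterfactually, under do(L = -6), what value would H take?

The intervention breaks the incoming arrows to L: L <- 4 if K >= 6 else 3 no longer applies, and L = -6.
K = 6 if J >= 4 else 2  [with J=5]  = 6
H = -2*L + 2*J + 2*K  [with L=-6, J=5, K=6]  = 34

34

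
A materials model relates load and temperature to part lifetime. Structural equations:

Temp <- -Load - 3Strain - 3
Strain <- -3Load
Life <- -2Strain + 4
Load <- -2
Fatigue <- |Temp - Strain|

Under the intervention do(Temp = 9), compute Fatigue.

3

The intervention breaks the incoming arrows to Temp: Temp <- -Load - 3Strain - 3 no longer applies, and Temp = 9.
Strain = -3Load  [with Load=-2]  = 6
Fatigue = |Temp - Strain|  [with Temp=9, Strain=6]  = 3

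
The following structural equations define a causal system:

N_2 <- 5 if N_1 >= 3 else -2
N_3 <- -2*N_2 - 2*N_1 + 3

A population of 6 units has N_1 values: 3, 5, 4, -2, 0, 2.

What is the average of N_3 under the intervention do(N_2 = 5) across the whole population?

-11

Under do(N_2=5), N_2's equation is replaced by N_2=5 for every unit. Per-unit N_3: -13, -17, -15, -3, -7, -11. Mean = -11.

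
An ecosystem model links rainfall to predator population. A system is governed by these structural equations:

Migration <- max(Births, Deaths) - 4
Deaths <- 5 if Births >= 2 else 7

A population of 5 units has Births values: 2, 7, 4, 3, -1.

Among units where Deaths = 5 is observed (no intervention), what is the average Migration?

1.5

Conditioning on Deaths=5 selects the 4 unit(s) with Births ∈ {2, 7, 4, 3}. Their Migration values: 1, 3, 1, 1. Mean = 1.5.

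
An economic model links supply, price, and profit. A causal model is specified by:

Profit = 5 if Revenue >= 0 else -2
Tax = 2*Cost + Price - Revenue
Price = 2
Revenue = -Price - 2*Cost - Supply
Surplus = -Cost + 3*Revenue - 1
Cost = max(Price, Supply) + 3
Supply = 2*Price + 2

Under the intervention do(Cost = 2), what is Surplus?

-39

The intervention breaks the incoming arrows to Cost: Cost = max(Price, Supply) + 3 no longer applies, and Cost = 2.
Supply = 2*Price + 2  [with Price=2]  = 6
Revenue = -Price - 2*Cost - Supply  [with Price=2, Cost=2, Supply=6]  = -12
Surplus = -Cost + 3*Revenue - 1  [with Cost=2, Revenue=-12]  = -39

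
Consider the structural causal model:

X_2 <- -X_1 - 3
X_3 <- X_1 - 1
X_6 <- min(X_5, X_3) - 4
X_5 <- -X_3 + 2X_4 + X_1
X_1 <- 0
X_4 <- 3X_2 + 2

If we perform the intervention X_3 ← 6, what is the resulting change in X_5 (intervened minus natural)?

-7

do(X_3=6) replaces the equation X_3 <- X_1 - 1 with the constant X_3 = 6.
X_2 = -X_1 - 3  [with X_1=0]  = -3
X_4 = 3X_2 + 2  [with X_2=-3]  = -7
X_5 = -X_3 + 2X_4 + X_1  [with X_3=6, X_4=-7, X_1=0]  = -20
Without intervention: X_2 = -X_1 - 3  [with X_1=0]  = -3; X_3 = X_1 - 1  [with X_1=0]  = -1; X_4 = 3X_2 + 2  [with X_2=-3]  = -7; X_5 = -X_3 + 2X_4 + X_1  [with X_3=-1, X_4=-7, X_1=0]  = -13.
Change = -20 − (-13) = -7.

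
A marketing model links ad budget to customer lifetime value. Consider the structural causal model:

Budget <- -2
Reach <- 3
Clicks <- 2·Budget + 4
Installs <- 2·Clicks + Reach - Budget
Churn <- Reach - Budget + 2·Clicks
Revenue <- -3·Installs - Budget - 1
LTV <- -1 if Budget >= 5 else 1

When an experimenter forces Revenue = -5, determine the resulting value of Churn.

5

do(Revenue=-5) replaces the equation Revenue <- -3·Installs - Budget - 1 with the constant Revenue = -5.
Since Churn is not a descendant of the intervened variable, it is unaffected.
Clicks = 2·Budget + 4  [with Budget=-2]  = 0
Churn = Reach - Budget + 2·Clicks  [with Reach=3, Budget=-2, Clicks=0]  = 5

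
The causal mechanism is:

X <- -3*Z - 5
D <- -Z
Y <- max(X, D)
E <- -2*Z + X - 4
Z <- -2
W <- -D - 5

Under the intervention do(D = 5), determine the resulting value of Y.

5

Intervening sets D = 5 and removes its equation (D <- -Z).
X = -3*Z - 5  [with Z=-2]  = 1
Y = max(X, D)  [with X=1, D=5]  = 5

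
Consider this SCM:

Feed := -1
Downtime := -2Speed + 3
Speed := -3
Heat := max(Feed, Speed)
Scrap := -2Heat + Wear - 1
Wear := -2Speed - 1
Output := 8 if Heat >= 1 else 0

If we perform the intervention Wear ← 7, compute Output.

Under do(Wear=7), the mechanism Wear := -2Speed - 1 is discarded; Wear is fixed at 7.
Since Output is not a descendant of the intervened variable, it is unaffected.
Heat = max(Feed, Speed)  [with Feed=-1, Speed=-3]  = -1
Output = 8 if Heat >= 1 else 0  [with Heat=-1]  = 0

0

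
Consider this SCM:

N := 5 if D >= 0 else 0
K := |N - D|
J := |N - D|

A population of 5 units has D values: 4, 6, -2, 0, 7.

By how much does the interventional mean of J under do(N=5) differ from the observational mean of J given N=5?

Every unit gets N=5 under the intervention. J values become 1, 1, 7, 5, 2; E[J|do(N=5)] = 3.2.
Conditioning on N=5 selects the 4 unit(s) with D ∈ {4, 6, 0, 7}. Their J values: 1, 1, 5, 2. Mean = 2.25.
Difference = 3.2 − 2.25 = 0.95.

0.95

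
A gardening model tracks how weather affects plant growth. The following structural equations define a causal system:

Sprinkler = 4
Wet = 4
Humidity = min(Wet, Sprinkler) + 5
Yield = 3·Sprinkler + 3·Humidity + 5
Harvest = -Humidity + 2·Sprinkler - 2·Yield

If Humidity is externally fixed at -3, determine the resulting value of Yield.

8

The intervention breaks the incoming arrows to Humidity: Humidity = min(Wet, Sprinkler) + 5 no longer applies, and Humidity = -3.
Yield = 3·Sprinkler + 3·Humidity + 5  [with Sprinkler=4, Humidity=-3]  = 8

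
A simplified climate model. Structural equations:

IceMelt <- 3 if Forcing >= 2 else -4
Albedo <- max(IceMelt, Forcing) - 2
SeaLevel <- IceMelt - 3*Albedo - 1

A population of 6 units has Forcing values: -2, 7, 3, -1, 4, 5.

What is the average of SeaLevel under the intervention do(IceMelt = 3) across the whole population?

-4.5

Every unit gets IceMelt=3 under the intervention. SeaLevel values become -1, -13, -1, -1, -4, -7; E[SeaLevel|do(IceMelt=3)] = -4.5.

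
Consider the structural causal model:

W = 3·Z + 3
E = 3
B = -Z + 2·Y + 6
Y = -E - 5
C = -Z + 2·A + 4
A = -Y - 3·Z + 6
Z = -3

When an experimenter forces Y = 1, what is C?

35

do(Y=1) replaces the equation Y = -E - 5 with the constant Y = 1.
A = -Y - 3·Z + 6  [with Y=1, Z=-3]  = 14
C = -Z + 2·A + 4  [with Z=-3, A=14]  = 35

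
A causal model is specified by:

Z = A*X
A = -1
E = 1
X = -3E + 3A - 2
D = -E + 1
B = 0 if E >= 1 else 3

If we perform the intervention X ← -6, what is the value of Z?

Intervening sets X = -6 and removes its equation (X = -3E + 3A - 2).
Z = A*X  [with A=-1, X=-6]  = 6

6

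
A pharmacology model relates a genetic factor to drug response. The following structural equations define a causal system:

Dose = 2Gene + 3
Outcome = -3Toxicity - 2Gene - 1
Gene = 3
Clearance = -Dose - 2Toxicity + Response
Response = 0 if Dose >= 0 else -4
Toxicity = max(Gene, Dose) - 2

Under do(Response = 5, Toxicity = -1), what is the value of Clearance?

-2

Setting Response = 5, Toxicity = -1 by intervention discards those variables' equations.
Dose = 2Gene + 3  [with Gene=3]  = 9
Clearance = -Dose - 2Toxicity + Response  [with Dose=9, Toxicity=-1, Response=5]  = -2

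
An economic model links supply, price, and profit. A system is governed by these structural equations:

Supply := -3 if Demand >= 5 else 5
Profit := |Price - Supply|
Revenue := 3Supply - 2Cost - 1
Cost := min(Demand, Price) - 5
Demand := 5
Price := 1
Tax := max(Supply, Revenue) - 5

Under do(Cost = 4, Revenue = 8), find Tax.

The joint intervention fixes Cost = 4, Revenue = 8, removing each variable's own equation.
Supply = -3 if Demand >= 5 else 5  [with Demand=5]  = -3
Tax = max(Supply, Revenue) - 5  [with Supply=-3, Revenue=8]  = 3

3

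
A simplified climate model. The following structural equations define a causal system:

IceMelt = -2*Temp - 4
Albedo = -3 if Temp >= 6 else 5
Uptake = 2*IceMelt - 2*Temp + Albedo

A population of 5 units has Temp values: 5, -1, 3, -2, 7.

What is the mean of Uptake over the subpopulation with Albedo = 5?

Observing Albedo=5 restricts to units where Albedo's equation naturally yields 5: Temp ∈ {5, -1, 3, -2}. In that subpopulation Uptake = -33, 3, -21, 9, mean -10.5.

-10.5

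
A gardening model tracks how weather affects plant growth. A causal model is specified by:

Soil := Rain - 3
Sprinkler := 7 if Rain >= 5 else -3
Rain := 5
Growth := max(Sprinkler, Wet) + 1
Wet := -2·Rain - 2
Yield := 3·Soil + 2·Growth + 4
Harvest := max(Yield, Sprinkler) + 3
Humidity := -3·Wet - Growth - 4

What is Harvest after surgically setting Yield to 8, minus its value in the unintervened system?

do(Yield=8) replaces the equation Yield := 3·Soil + 2·Growth + 4 with the constant Yield = 8.
Sprinkler = 7 if Rain >= 5 else -3  [with Rain=5]  = 7
Harvest = max(Yield, Sprinkler) + 3  [with Yield=8, Sprinkler=7]  = 11
Without intervention: Sprinkler = 7 if Rain >= 5 else -3  [with Rain=5]  = 7; Soil = Rain - 3  [with Rain=5]  = 2; Wet = -2·Rain - 2  [with Rain=5]  = -12; Growth = max(Sprinkler, Wet) + 1  [with Sprinkler=7, Wet=-12]  = 8; Yield = 3·Soil + 2·Growth + 4  [with Soil=2, Growth=8]  = 26; Harvest = max(Yield, Sprinkler) + 3  [with Yield=26, Sprinkler=7]  = 29.
Change = 11 − 29 = -18.

-18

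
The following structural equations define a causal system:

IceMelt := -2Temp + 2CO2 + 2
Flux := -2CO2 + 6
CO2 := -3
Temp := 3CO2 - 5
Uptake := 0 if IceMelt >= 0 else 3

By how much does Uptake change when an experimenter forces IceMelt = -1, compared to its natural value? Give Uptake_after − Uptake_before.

3

do(IceMelt=-1) replaces the equation IceMelt := -2Temp + 2CO2 + 2 with the constant IceMelt = -1.
Uptake = 0 if IceMelt >= 0 else 3  [with IceMelt=-1]  = 3
Without intervention: Temp = 3CO2 - 5  [with CO2=-3]  = -14; IceMelt = -2Temp + 2CO2 + 2  [with Temp=-14, CO2=-3]  = 24; Uptake = 0 if IceMelt >= 0 else 3  [with IceMelt=24]  = 0.
Change = 3 − 0 = 3.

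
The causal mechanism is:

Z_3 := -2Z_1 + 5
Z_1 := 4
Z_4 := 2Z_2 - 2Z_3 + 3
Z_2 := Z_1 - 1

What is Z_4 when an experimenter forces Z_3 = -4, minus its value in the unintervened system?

The intervention breaks the incoming arrows to Z_3: Z_3 := -2Z_1 + 5 no longer applies, and Z_3 = -4.
Z_2 = Z_1 - 1  [with Z_1=4]  = 3
Z_4 = 2Z_2 - 2Z_3 + 3  [with Z_2=3, Z_3=-4]  = 17
Without intervention: Z_2 = Z_1 - 1  [with Z_1=4]  = 3; Z_3 = -2Z_1 + 5  [with Z_1=4]  = -3; Z_4 = 2Z_2 - 2Z_3 + 3  [with Z_2=3, Z_3=-3]  = 15.
Change = 17 − 15 = 2.

2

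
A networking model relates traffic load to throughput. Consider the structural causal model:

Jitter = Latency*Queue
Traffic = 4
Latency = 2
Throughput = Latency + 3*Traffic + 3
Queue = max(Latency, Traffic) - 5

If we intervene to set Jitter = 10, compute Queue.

Under do(Jitter=10), the mechanism Jitter = Latency*Queue is discarded; Jitter is fixed at 10.
Since Queue is not a descendant of the intervened variable, it is unaffected.
Queue = max(Latency, Traffic) - 5  [with Latency=2, Traffic=4]  = -1

-1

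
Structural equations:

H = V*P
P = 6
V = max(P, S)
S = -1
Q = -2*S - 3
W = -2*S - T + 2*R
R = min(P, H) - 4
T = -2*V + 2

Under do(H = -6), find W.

The intervention breaks the incoming arrows to H: H = V*P no longer applies, and H = -6.
V = max(P, S)  [with P=6, S=-1]  = 6
T = -2*V + 2  [with V=6]  = -10
R = min(P, H) - 4  [with P=6, H=-6]  = -10
W = -2*S - T + 2*R  [with S=-1, T=-10, R=-10]  = -8

-8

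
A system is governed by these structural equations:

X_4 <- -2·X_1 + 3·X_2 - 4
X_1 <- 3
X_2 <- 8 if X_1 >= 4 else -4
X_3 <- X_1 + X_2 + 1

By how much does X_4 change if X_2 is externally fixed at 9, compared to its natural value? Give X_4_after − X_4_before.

39

Under do(X_2=9), the mechanism X_2 <- 8 if X_1 >= 4 else -4 is discarded; X_2 is fixed at 9.
X_4 = -2·X_1 + 3·X_2 - 4  [with X_1=3, X_2=9]  = 17
Without intervention: X_2 = 8 if X_1 >= 4 else -4  [with X_1=3]  = -4; X_4 = -2·X_1 + 3·X_2 - 4  [with X_1=3, X_2=-4]  = -22.
Change = 17 − (-22) = 39.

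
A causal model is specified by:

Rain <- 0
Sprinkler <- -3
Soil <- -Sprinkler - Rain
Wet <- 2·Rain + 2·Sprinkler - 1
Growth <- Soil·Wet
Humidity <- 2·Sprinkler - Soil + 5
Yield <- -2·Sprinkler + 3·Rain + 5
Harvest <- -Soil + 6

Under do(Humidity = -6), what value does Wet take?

-7

do(Humidity=-6) replaces the equation Humidity <- 2·Sprinkler - Soil + 5 with the constant Humidity = -6.
No directed path runs from Humidity to Wet, so Wet keeps its natural value.
Wet = 2·Rain + 2·Sprinkler - 1  [with Rain=0, Sprinkler=-3]  = -7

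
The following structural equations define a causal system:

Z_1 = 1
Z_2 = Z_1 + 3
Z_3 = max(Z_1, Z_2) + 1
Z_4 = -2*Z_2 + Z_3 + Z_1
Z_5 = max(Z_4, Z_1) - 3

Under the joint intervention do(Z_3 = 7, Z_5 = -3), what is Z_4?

The joint intervention fixes Z_3 = 7, Z_5 = -3, removing each variable's own equation.
Z_2 = Z_1 + 3  [with Z_1=1]  = 4
Z_4 = -2*Z_2 + Z_3 + Z_1  [with Z_2=4, Z_3=7, Z_1=1]  = 0

0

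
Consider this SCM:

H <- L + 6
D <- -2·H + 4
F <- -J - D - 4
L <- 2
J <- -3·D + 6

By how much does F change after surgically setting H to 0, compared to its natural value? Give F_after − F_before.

32

do(H=0) replaces the equation H <- L + 6 with the constant H = 0.
D = -2·H + 4  [with H=0]  = 4
J = -3·D + 6  [with D=4]  = -6
F = -J - D - 4  [with J=-6, D=4]  = -2
Without intervention: H = L + 6  [with L=2]  = 8; D = -2·H + 4  [with H=8]  = -12; J = -3·D + 6  [with D=-12]  = 42; F = -J - D - 4  [with J=42, D=-12]  = -34.
Change = -2 − (-34) = 32.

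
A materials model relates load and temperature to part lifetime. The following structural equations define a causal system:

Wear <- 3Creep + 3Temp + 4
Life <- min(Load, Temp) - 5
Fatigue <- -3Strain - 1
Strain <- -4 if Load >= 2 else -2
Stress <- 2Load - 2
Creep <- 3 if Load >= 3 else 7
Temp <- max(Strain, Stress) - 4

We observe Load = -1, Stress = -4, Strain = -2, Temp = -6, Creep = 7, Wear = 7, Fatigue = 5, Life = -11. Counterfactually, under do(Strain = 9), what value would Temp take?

The intervention breaks the incoming arrows to Strain: Strain <- -4 if Load >= 2 else -2 no longer applies, and Strain = 9.
Stress = 2Load - 2  [with Load=-1]  = -4
Temp = max(Strain, Stress) - 4  [with Strain=9, Stress=-4]  = 5

5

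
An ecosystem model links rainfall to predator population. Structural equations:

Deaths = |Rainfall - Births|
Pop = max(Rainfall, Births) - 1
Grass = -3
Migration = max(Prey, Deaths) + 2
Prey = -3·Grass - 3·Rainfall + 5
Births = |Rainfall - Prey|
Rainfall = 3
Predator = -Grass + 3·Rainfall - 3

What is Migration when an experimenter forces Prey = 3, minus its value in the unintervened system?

The intervention breaks the incoming arrows to Prey: Prey = -3·Grass - 3·Rainfall + 5 no longer applies, and Prey = 3.
Births = |Rainfall - Prey|  [with Rainfall=3, Prey=3]  = 0
Deaths = |Rainfall - Births|  [with Rainfall=3, Births=0]  = 3
Migration = max(Prey, Deaths) + 2  [with Prey=3, Deaths=3]  = 5
Without intervention: Prey = -3·Grass - 3·Rainfall + 5  [with Grass=-3, Rainfall=3]  = 5; Births = |Rainfall - Prey|  [with Rainfall=3, Prey=5]  = 2; Deaths = |Rainfall - Births|  [with Rainfall=3, Births=2]  = 1; Migration = max(Prey, Deaths) + 2  [with Prey=5, Deaths=1]  = 7.
Change = 5 − 7 = -2.

-2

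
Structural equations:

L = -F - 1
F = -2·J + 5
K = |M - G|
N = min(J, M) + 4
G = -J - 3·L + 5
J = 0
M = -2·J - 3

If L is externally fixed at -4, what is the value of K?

20

The intervention breaks the incoming arrows to L: L = -F - 1 no longer applies, and L = -4.
M = -2·J - 3  [with J=0]  = -3
G = -J - 3·L + 5  [with J=0, L=-4]  = 17
K = |M - G|  [with M=-3, G=17]  = 20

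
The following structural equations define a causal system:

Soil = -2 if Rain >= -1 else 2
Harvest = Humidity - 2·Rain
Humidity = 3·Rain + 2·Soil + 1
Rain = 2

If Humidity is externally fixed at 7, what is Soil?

-2

Under do(Humidity=7), the mechanism Humidity = 3·Rain + 2·Soil + 1 is discarded; Humidity is fixed at 7.
Since Soil is not a descendant of the intervened variable, it is unaffected.
Soil = -2 if Rain >= -1 else 2  [with Rain=2]  = -2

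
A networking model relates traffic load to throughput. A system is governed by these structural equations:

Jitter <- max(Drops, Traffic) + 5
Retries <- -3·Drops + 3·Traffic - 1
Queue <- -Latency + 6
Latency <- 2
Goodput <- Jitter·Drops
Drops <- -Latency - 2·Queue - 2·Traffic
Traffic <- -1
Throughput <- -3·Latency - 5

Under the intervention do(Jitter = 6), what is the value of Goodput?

-48

Intervening sets Jitter = 6 and removes its equation (Jitter <- max(Drops, Traffic) + 5).
Queue = -Latency + 6  [with Latency=2]  = 4
Drops = -Latency - 2·Queue - 2·Traffic  [with Latency=2, Queue=4, Traffic=-1]  = -8
Goodput = Jitter·Drops  [with Jitter=6, Drops=-8]  = -48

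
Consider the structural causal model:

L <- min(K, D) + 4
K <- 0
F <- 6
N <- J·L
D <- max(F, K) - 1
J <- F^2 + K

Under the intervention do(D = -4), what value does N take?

Under do(D=-4), the mechanism D <- max(F, K) - 1 is discarded; D is fixed at -4.
J = F^2 + K  [with F=6, K=0]  = 36
L = min(K, D) + 4  [with K=0, D=-4]  = 0
N = J·L  [with J=36, L=0]  = 0

0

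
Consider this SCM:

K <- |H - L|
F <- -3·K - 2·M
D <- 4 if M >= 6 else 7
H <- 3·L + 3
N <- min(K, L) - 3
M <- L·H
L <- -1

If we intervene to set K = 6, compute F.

Intervening sets K = 6 and removes its equation (K <- |H - L|).
H = 3·L + 3  [with L=-1]  = 0
M = L·H  [with L=-1, H=0]  = 0
F = -3·K - 2·M  [with K=6, M=0]  = -18

-18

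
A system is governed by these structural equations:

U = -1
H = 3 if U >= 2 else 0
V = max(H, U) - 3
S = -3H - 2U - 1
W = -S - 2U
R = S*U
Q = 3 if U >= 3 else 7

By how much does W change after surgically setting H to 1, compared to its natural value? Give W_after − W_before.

3

do(H=1) replaces the equation H = 3 if U >= 2 else 0 with the constant H = 1.
S = -3H - 2U - 1  [with H=1, U=-1]  = -2
W = -S - 2U  [with S=-2, U=-1]  = 4
Without intervention: H = 3 if U >= 2 else 0  [with U=-1]  = 0; S = -3H - 2U - 1  [with H=0, U=-1]  = 1; W = -S - 2U  [with S=1, U=-1]  = 1.
Change = 4 − 1 = 3.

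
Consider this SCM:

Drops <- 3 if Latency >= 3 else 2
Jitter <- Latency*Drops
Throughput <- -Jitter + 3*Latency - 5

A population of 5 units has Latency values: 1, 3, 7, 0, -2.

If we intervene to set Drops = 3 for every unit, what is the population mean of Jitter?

5.4

Every unit gets Drops=3 under the intervention. Jitter values become 3, 9, 21, 0, -6; E[Jitter|do(Drops=3)] = 5.4.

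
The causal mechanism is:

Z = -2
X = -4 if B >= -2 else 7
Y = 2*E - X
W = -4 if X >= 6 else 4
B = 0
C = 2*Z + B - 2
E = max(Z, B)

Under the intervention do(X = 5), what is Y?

The intervention breaks the incoming arrows to X: X = -4 if B >= -2 else 7 no longer applies, and X = 5.
E = max(Z, B)  [with Z=-2, B=0]  = 0
Y = 2*E - X  [with E=0, X=5]  = -5

-5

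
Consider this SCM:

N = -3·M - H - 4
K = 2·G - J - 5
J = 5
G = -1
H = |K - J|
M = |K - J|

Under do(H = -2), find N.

-53

Under do(H=-2), the mechanism H = |K - J| is discarded; H is fixed at -2.
K = 2·G - J - 5  [with G=-1, J=5]  = -12
M = |K - J|  [with K=-12, J=5]  = 17
N = -3·M - H - 4  [with M=17, H=-2]  = -53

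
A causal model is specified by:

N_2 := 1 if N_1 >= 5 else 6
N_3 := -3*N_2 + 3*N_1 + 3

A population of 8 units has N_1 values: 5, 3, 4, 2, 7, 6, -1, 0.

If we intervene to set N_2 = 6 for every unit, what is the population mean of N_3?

Under do(N_2=6), N_2's equation is replaced by N_2=6 for every unit. Per-unit N_3: 0, -6, -3, -9, 6, 3, -18, -15. Mean = -5.25.

-5.25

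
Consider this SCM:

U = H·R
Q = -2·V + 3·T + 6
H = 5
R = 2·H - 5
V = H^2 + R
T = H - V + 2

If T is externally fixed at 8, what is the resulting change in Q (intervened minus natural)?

The intervention breaks the incoming arrows to T: T = H - V + 2 no longer applies, and T = 8.
R = 2·H - 5  [with H=5]  = 5
V = H^2 + R  [with H=5, R=5]  = 30
Q = -2·V + 3·T + 6  [with V=30, T=8]  = -30
Without intervention: R = 2·H - 5  [with H=5]  = 5; V = H^2 + R  [with H=5, R=5]  = 30; T = H - V + 2  [with H=5, V=30]  = -23; Q = -2·V + 3·T + 6  [with V=30, T=-23]  = -123.
Change = -30 − (-123) = 93.

93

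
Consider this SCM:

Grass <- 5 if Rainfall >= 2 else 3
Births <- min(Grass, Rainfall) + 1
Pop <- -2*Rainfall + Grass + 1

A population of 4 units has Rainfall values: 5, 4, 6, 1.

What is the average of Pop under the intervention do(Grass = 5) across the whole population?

-2

Every unit gets Grass=5 under the intervention. Pop values become -4, -2, -6, 4; E[Pop|do(Grass=5)] = -2.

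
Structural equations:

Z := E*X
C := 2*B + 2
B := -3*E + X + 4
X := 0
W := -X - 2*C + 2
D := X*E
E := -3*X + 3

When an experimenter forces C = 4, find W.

Intervening sets C = 4 and removes its equation (C := 2*B + 2).
W = -X - 2*C + 2  [with X=0, C=4]  = -6

-6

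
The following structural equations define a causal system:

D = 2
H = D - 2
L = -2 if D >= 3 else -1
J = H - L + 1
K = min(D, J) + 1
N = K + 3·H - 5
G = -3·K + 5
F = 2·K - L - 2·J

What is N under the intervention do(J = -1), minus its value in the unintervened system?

-3

Under do(J=-1), the mechanism J = H - L + 1 is discarded; J is fixed at -1.
H = D - 2  [with D=2]  = 0
K = min(D, J) + 1  [with D=2, J=-1]  = 0
N = K + 3·H - 5  [with K=0, H=0]  = -5
Without intervention: H = D - 2  [with D=2]  = 0; L = -2 if D >= 3 else -1  [with D=2]  = -1; J = H - L + 1  [with H=0, L=-1]  = 2; K = min(D, J) + 1  [with D=2, J=2]  = 3; N = K + 3·H - 5  [with K=3, H=0]  = -2.
Change = -5 − (-2) = -3.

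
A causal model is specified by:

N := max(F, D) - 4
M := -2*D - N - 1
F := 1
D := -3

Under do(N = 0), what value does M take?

5

The intervention breaks the incoming arrows to N: N := max(F, D) - 4 no longer applies, and N = 0.
M = -2*D - N - 1  [with D=-3, N=0]  = 5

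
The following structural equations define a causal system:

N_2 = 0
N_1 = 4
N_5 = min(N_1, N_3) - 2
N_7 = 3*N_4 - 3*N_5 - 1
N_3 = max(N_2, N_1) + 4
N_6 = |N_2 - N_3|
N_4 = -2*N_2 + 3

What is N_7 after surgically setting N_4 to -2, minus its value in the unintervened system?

-15

The intervention breaks the incoming arrows to N_4: N_4 = -2*N_2 + 3 no longer applies, and N_4 = -2.
N_3 = max(N_2, N_1) + 4  [with N_2=0, N_1=4]  = 8
N_5 = min(N_1, N_3) - 2  [with N_1=4, N_3=8]  = 2
N_7 = 3*N_4 - 3*N_5 - 1  [with N_4=-2, N_5=2]  = -13
Without intervention: N_3 = max(N_2, N_1) + 4  [with N_2=0, N_1=4]  = 8; N_4 = -2*N_2 + 3  [with N_2=0]  = 3; N_5 = min(N_1, N_3) - 2  [with N_1=4, N_3=8]  = 2; N_7 = 3*N_4 - 3*N_5 - 1  [with N_4=3, N_5=2]  = 2.
Change = -13 − 2 = -15.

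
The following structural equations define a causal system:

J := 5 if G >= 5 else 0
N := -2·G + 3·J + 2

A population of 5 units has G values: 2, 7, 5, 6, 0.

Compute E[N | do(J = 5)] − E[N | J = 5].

The intervention sets J=5 in all 5 units regardless of G. Recomputing N per unit gives 13, 3, 7, 5, 17; average 9.
E[N|J=5] averages over only the 3 units with J=5 (G = 7, 5, 6): N = 3, 7, 5, mean 5.
Difference = 9 − 5 = 4.

4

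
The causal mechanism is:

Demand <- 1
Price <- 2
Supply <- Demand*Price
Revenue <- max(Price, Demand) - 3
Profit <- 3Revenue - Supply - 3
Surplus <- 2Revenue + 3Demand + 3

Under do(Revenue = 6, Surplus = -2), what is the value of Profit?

13

Setting Revenue = 6, Surplus = -2 by intervention discards those variables' equations.
Supply = Demand*Price  [with Demand=1, Price=2]  = 2
Profit = 3Revenue - Supply - 3  [with Revenue=6, Supply=2]  = 13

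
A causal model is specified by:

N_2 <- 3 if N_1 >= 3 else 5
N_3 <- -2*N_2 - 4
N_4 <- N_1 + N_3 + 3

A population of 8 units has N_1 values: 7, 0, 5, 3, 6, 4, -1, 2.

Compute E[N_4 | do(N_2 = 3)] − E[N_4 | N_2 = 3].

Every unit gets N_2=3 under the intervention. N_4 values become 0, -7, -2, -4, -1, -3, -8, -5; E[N_4|do(N_2=3)] = -3.75.
E[N_4|N_2=3] averages over only the 5 units with N_2=3 (N_1 = 7, 5, 3, 6, 4): N_4 = 0, -2, -4, -1, -3, mean -2.
Difference = -3.75 − (-2) = -1.75.

-1.75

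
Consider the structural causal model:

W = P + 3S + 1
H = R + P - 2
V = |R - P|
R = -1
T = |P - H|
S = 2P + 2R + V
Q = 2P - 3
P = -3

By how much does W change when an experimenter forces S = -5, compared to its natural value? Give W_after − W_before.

3

The intervention breaks the incoming arrows to S: S = 2P + 2R + V no longer applies, and S = -5.
W = P + 3S + 1  [with P=-3, S=-5]  = -17
Without intervention: V = |R - P|  [with R=-1, P=-3]  = 2; S = 2P + 2R + V  [with P=-3, R=-1, V=2]  = -6; W = P + 3S + 1  [with P=-3, S=-6]  = -20.
Change = -17 − (-20) = 3.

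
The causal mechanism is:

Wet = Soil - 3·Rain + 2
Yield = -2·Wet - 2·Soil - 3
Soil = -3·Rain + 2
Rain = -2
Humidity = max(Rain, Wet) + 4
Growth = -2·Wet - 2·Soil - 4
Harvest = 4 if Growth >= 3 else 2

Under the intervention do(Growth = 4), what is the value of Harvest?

4

The intervention breaks the incoming arrows to Growth: Growth = -2·Wet - 2·Soil - 4 no longer applies, and Growth = 4.
Harvest = 4 if Growth >= 3 else 2  [with Growth=4]  = 4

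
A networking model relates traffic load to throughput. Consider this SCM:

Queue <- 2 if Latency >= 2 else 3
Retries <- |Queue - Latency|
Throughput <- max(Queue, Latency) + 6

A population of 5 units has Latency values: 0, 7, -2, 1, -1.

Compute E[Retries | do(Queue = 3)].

Under do(Queue=3), Queue's equation is replaced by Queue=3 for every unit. Per-unit Retries: 3, 4, 5, 2, 4. Mean = 3.6.

3.6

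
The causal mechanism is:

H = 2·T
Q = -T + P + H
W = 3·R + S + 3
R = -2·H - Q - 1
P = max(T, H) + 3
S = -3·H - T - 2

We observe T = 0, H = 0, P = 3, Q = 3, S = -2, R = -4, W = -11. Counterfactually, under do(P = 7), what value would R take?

The intervention breaks the incoming arrows to P: P = max(T, H) + 3 no longer applies, and P = 7.
H = 2·T  [with T=0]  = 0
Q = -T + P + H  [with T=0, P=7, H=0]  = 7
R = -2·H - Q - 1  [with H=0, Q=7]  = -8

-8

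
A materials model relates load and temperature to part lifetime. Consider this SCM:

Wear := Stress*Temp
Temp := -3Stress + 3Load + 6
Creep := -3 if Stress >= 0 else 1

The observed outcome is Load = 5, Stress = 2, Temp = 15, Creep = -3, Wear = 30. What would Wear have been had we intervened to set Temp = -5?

do(Temp=-5) replaces the equation Temp := -3Stress + 3Load + 6 with the constant Temp = -5.
Wear = Stress*Temp  [with Stress=2, Temp=-5]  = -10

-10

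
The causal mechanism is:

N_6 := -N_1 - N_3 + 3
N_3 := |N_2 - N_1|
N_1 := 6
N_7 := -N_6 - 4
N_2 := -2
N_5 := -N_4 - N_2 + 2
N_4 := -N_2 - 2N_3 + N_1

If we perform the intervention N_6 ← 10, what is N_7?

Intervening sets N_6 = 10 and removes its equation (N_6 := -N_1 - N_3 + 3).
N_7 = -N_6 - 4  [with N_6=10]  = -14

-14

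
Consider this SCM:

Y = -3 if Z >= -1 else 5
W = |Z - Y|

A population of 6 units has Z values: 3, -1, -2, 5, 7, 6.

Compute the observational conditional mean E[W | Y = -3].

E[W|Y=-3] averages over only the 5 units with Y=-3 (Z = 3, -1, 5, 7, 6): W = 6, 2, 8, 10, 9, mean 7.

7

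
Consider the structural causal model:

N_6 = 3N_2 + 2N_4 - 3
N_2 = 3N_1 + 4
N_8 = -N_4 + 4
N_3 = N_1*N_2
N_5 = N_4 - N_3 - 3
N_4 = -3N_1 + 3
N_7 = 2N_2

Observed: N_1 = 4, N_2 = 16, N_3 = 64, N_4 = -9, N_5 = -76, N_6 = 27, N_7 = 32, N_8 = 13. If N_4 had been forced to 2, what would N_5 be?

-65

Intervening sets N_4 = 2 and removes its equation (N_4 = -3N_1 + 3).
N_2 = 3N_1 + 4  [with N_1=4]  = 16
N_3 = N_1*N_2  [with N_1=4, N_2=16]  = 64
N_5 = N_4 - N_3 - 3  [with N_4=2, N_3=64]  = -65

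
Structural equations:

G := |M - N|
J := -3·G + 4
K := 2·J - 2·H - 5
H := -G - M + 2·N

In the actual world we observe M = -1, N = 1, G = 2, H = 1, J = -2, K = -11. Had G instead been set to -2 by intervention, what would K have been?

The intervention breaks the incoming arrows to G: G := |M - N| no longer applies, and G = -2.
H = -G - M + 2·N  [with G=-2, M=-1, N=1]  = 5
J = -3·G + 4  [with G=-2]  = 10
K = 2·J - 2·H - 5  [with J=10, H=5]  = 5

5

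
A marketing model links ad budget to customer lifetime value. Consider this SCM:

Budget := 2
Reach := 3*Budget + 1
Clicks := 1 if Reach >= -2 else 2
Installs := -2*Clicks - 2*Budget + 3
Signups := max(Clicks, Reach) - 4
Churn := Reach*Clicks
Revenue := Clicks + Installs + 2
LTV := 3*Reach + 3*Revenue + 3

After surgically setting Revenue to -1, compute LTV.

do(Revenue=-1) replaces the equation Revenue := Clicks + Installs + 2 with the constant Revenue = -1.
Reach = 3*Budget + 1  [with Budget=2]  = 7
LTV = 3*Reach + 3*Revenue + 3  [with Reach=7, Revenue=-1]  = 21

21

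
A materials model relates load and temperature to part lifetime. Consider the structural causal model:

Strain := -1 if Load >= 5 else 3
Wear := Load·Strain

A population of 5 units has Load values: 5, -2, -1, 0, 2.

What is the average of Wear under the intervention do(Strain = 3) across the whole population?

2.4

The intervention sets Strain=3 in all 5 units regardless of Load. Recomputing Wear per unit gives 15, -6, -3, 0, 6; average 2.4.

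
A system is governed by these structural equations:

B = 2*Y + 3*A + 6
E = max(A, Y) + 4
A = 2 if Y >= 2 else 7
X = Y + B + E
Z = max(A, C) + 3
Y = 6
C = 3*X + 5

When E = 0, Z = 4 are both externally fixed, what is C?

The joint intervention fixes E = 0, Z = 4, removing each variable's own equation.
A = 2 if Y >= 2 else 7  [with Y=6]  = 2
B = 2*Y + 3*A + 6  [with Y=6, A=2]  = 24
X = Y + B + E  [with Y=6, B=24, E=0]  = 30
C = 3*X + 5  [with X=30]  = 95

95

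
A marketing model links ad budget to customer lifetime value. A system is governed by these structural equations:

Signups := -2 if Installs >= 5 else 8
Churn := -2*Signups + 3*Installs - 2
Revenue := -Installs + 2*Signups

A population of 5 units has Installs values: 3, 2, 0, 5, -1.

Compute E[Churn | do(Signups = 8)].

-12.6

do(Signups=8) breaks Signups's dependence on Installs. With Signups=8 fixed, Churn across the units is -9, -12, -18, -3, -21, mean -12.6.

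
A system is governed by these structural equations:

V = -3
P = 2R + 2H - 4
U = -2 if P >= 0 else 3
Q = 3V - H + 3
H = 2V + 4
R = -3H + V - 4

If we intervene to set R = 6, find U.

The intervention breaks the incoming arrows to R: R = -3H + V - 4 no longer applies, and R = 6.
H = 2V + 4  [with V=-3]  = -2
P = 2R + 2H - 4  [with R=6, H=-2]  = 4
U = -2 if P >= 0 else 3  [with P=4]  = -2

-2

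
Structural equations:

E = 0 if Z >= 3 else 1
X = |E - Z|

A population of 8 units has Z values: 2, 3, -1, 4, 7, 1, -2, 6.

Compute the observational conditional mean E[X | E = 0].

Observing E=0 restricts to units where E's equation naturally yields 0: Z ∈ {3, 4, 7, 6}. In that subpopulation X = 3, 4, 7, 6, mean 5.

5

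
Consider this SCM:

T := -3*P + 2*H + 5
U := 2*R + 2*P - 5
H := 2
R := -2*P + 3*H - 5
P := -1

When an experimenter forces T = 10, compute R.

3

Under do(T=10), the mechanism T := -3*P + 2*H + 5 is discarded; T is fixed at 10.
Since R is not a descendant of the intervened variable, it is unaffected.
R = -2*P + 3*H - 5  [with P=-1, H=2]  = 3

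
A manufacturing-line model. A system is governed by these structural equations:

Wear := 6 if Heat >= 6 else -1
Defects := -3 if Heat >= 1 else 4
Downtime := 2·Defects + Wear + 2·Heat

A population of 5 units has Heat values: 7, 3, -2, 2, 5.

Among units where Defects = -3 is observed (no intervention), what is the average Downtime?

3.25

Observing Defects=-3 restricts to units where Defects's equation naturally yields -3: Heat ∈ {7, 3, 2, 5}. In that subpopulation Downtime = 14, -1, -3, 3, mean 3.25.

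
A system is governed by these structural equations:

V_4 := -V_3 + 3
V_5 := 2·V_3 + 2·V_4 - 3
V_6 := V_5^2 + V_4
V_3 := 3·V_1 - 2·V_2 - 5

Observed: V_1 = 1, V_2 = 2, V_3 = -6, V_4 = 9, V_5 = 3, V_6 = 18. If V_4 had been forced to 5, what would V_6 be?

30

Under do(V_4=5), the mechanism V_4 := -V_3 + 3 is discarded; V_4 is fixed at 5.
V_3 = 3·V_1 - 2·V_2 - 5  [with V_1=1, V_2=2]  = -6
V_5 = 2·V_3 + 2·V_4 - 3  [with V_3=-6, V_4=5]  = -5
V_6 = V_5^2 + V_4  [with V_5=-5, V_4=5]  = 30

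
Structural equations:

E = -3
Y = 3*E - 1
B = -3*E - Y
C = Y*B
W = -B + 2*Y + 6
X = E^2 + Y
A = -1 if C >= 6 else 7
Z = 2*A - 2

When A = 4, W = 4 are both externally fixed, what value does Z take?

6

Under do(A = 4, W = 4), each intervened variable's structural equation is replaced by its fixed value.
Z = 2*A - 2  [with A=4]  = 6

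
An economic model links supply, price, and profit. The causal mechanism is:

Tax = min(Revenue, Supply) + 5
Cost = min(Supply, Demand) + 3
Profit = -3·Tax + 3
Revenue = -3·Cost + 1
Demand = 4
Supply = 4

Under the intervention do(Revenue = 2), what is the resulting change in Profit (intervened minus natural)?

Under do(Revenue=2), the mechanism Revenue = -3·Cost + 1 is discarded; Revenue is fixed at 2.
Tax = min(Revenue, Supply) + 5  [with Revenue=2, Supply=4]  = 7
Profit = -3·Tax + 3  [with Tax=7]  = -18
Without intervention: Cost = min(Supply, Demand) + 3  [with Supply=4, Demand=4]  = 7; Revenue = -3·Cost + 1  [with Cost=7]  = -20; Tax = min(Revenue, Supply) + 5  [with Revenue=-20, Supply=4]  = -15; Profit = -3·Tax + 3  [with Tax=-15]  = 48.
Change = -18 − 48 = -66.

-66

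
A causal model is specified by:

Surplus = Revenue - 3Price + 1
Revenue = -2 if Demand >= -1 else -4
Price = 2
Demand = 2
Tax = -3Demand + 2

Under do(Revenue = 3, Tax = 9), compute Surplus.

Setting Revenue = 3, Tax = 9 by intervention discards those variables' equations.
Surplus = Revenue - 3Price + 1  [with Revenue=3, Price=2]  = -2

-2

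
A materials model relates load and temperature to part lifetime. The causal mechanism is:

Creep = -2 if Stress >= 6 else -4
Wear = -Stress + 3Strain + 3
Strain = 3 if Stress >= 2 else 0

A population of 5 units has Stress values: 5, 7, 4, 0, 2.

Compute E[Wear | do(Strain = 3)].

8.4

Every unit gets Strain=3 under the intervention. Wear values become 7, 5, 8, 12, 10; E[Wear|do(Strain=3)] = 8.4.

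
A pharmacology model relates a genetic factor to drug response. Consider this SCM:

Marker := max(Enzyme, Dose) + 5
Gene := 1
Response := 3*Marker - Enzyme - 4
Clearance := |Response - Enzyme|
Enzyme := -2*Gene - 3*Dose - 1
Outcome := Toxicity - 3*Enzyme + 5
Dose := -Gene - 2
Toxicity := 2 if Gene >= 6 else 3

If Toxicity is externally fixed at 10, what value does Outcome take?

-3

Intervening sets Toxicity = 10 and removes its equation (Toxicity := 2 if Gene >= 6 else 3).
Dose = -Gene - 2  [with Gene=1]  = -3
Enzyme = -2*Gene - 3*Dose - 1  [with Gene=1, Dose=-3]  = 6
Outcome = Toxicity - 3*Enzyme + 5  [with Toxicity=10, Enzyme=6]  = -3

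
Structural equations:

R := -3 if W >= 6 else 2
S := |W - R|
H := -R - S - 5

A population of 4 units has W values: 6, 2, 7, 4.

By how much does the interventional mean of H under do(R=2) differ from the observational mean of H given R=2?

-1.75

Under do(R=2), R's equation is replaced by R=2 for every unit. Per-unit H: -11, -7, -12, -9. Mean = -9.75.
Observing R=2 restricts to units where R's equation naturally yields 2: W ∈ {2, 4}. In that subpopulation H = -7, -9, mean -8.
Difference = -9.75 − (-8) = -1.75.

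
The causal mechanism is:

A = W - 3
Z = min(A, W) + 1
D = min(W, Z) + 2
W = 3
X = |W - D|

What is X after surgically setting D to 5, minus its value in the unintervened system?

2

Intervening sets D = 5 and removes its equation (D = min(W, Z) + 2).
X = |W - D|  [with W=3, D=5]  = 2
Without intervention: A = W - 3  [with W=3]  = 0; Z = min(A, W) + 1  [with A=0, W=3]  = 1; D = min(W, Z) + 2  [with W=3, Z=1]  = 3; X = |W - D|  [with W=3, D=3]  = 0.
Change = 2 − 0 = 2.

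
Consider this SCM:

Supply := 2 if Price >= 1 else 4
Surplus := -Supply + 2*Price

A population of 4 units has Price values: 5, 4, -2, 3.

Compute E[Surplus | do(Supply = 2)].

The intervention sets Supply=2 in all 4 units regardless of Price. Recomputing Surplus per unit gives 8, 6, -6, 4; average 3.

3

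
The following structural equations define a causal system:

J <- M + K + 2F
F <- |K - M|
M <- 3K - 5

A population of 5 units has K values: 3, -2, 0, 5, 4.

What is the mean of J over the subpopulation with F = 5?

E[J|F=5] averages over only the 2 units with F=5 (K = 0, 5): J = 5, 25, mean 15.

15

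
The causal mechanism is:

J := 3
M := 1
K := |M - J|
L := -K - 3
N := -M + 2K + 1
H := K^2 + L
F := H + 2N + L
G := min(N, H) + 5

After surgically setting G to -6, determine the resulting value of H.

The intervention breaks the incoming arrows to G: G := min(N, H) + 5 no longer applies, and G = -6.
H is not downstream of the intervention, so its value is determined by the original equations.
K = |M - J|  [with M=1, J=3]  = 2
L = -K - 3  [with K=2]  = -5
H = K^2 + L  [with K=2, L=-5]  = -1

-1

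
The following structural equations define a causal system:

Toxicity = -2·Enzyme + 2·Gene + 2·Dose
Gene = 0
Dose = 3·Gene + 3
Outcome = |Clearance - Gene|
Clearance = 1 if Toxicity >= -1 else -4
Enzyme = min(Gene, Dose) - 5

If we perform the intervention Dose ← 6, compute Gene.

Under do(Dose=6), the mechanism Dose = 3·Gene + 3 is discarded; Dose is fixed at 6.
Gene is not downstream of the intervention, so its value is determined by the original equations.

0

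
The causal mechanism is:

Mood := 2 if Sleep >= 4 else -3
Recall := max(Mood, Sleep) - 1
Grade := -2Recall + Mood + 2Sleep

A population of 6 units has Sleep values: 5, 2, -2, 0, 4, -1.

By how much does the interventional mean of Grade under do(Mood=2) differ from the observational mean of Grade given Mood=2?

Every unit gets Mood=2 under the intervention. Grade values become 4, 4, -4, 0, 4, -2; E[Grade|do(Mood=2)] = 1.
Observing Mood=2 restricts to units where Mood's equation naturally yields 2: Sleep ∈ {5, 4}. In that subpopulation Grade = 4, 4, mean 4.
Difference = 1 − 4 = -3.

-3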